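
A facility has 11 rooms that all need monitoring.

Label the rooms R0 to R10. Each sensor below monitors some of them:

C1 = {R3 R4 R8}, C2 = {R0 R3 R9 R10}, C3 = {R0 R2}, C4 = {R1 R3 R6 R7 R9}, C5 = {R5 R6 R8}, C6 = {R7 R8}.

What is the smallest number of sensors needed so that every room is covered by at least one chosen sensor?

5

C1 and C2 and C3 and C4 and C5 together: C1 ∪ C2 ∪ C3 ∪ C4 ∪ C5 = {R0, R1, R2, R3, R4, R5, R6, R7, R8, R9, R10} — every room is covered.
No 4 of the 6 sensors cover everything (all 15 combinations miss at least one room), so 5 is optimal.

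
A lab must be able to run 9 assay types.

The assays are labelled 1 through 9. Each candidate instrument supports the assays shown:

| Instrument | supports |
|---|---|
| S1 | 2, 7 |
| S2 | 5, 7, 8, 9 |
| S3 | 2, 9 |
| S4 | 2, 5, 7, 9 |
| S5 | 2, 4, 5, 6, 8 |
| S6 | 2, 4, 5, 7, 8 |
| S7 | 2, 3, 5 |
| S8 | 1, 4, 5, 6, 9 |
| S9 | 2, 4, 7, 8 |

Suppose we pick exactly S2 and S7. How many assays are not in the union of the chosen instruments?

3

Union of S2, S7 = {2, 3, 5, 7, 8, 9}.
Not covered: 1, 4, 6 — 3 assays.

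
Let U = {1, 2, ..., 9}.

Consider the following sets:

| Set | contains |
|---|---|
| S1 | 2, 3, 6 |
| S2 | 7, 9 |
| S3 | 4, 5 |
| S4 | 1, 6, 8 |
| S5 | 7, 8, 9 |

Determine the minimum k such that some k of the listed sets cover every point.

4

S1, S3, S4, and S5 cover everything between them: the union {1, 2, 3, 4, 5, 6, 7, 8, 9} is all of U.
Only S4 contains 1, so S4 is forced; the remaining 6 points need at least 3 more sets (each remaining set adds at most 2) — so at least 4 sets are needed, and 4 is optimal.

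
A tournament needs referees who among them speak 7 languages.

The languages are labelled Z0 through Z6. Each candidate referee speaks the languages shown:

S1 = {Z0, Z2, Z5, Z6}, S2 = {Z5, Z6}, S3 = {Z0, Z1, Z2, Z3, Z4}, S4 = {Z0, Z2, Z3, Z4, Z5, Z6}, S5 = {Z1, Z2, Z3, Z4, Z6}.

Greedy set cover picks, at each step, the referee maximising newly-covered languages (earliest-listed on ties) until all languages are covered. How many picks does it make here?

Greedy: pick S4 (covers 6 new) → pick S3 (covers 1 new). Total picks: 2.

2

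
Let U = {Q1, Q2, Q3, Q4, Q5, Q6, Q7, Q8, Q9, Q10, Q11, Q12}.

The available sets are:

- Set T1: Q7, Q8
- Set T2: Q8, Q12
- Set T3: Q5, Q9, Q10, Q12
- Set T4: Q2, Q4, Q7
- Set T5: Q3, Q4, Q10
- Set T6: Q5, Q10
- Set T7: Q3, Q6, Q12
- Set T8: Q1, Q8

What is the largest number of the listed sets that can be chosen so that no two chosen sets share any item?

T4, T6, T7, T8 are pairwise disjoint (T4={Q2,Q4,Q7}; T6={Q5,Q10}; T7={Q3,Q6,Q12}; T8={Q1,Q8}).
Every remaining set overlaps one of these, and no 5 of the listed sets are pairwise disjoint, so 4 is the maximum.

4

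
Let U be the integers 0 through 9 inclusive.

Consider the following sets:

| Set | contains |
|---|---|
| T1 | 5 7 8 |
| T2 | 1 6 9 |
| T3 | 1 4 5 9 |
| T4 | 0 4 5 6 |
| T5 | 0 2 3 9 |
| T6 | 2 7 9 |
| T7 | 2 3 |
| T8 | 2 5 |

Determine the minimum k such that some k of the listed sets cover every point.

Take {T1, T3, T4, T7}. Their union is {0, 1, 2, 3, 4, 5, 6, 7, 8, 9}, which is all 10 points.
No 3 of the 8 sets cover everything (all 56 combinations miss at least one point), so 4 is optimal.

4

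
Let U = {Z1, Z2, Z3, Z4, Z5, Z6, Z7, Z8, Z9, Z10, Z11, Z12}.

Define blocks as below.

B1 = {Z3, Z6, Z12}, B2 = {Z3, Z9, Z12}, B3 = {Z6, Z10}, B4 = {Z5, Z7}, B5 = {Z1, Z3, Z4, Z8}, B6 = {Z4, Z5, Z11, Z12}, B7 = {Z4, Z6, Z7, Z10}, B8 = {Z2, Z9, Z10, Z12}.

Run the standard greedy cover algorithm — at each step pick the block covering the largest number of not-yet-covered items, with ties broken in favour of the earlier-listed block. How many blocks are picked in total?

5

Greedy: pick B5 (covers 4 new) → pick B8 (covers 4 new) → pick B4 (covers 2 new) → pick B1 (covers 1 new) → pick B6 (covers 1 new). Total picks: 5.
(The true minimum cover uses only 4 blocks, so greedy is not optimal here.)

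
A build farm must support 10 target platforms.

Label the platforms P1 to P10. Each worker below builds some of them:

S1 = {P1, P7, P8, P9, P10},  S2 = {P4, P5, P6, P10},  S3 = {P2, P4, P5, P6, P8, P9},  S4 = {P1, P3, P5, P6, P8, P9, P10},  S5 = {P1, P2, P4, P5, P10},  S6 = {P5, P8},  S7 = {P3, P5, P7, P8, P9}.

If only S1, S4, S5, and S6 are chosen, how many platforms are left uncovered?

0

Union of S1, S4, S5, S6 = {P1, P2, P3, P4, P5, P6, P7, P8, P9, P10} — that's every platform, so 0 are uncovered.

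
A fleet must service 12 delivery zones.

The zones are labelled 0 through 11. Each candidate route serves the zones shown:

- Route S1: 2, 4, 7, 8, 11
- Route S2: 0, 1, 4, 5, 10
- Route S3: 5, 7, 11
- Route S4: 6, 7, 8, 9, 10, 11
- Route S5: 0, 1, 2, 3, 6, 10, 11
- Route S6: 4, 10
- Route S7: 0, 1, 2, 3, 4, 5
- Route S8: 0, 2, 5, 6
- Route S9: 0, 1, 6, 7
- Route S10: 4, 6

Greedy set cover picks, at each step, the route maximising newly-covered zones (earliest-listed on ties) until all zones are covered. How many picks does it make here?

4

Greedy: pick S5 (covers 7 new) → pick S1 (covers 3 new) → pick S2 (covers 1 new) → pick S4 (covers 1 new). Total picks: 4.
(The true minimum cover uses only 2 routes, so greedy is not optimal here.)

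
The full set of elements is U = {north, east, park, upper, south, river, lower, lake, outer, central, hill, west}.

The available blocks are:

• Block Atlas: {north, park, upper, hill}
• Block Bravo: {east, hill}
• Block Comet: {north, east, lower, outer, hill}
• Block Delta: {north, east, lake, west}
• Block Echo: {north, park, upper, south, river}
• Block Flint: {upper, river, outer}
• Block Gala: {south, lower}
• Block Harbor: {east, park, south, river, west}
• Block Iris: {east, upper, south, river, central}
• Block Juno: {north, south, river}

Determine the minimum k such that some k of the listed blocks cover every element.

4

Atlas, Comet, Delta, and Iris cover everything between them: the union {north, east, park, upper, south, river, lower, lake, outer, central, hill, west} is all of U.
No 3 of the 10 blocks cover everything (all 120 combinations miss at least one element), so 4 is optimal.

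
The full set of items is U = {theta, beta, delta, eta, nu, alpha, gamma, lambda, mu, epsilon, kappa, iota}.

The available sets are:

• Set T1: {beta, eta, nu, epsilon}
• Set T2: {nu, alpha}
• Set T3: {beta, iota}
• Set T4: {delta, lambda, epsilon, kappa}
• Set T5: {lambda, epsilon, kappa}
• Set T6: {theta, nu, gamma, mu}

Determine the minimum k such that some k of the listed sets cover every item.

T1, T2, T3, T4, and T6 cover everything between them: the union {theta, beta, delta, eta, nu, alpha, gamma, lambda, mu, epsilon, kappa, iota} is all of U.
No 4 of the 6 sets cover everything (all 15 combinations miss at least one item), so 5 is optimal.

5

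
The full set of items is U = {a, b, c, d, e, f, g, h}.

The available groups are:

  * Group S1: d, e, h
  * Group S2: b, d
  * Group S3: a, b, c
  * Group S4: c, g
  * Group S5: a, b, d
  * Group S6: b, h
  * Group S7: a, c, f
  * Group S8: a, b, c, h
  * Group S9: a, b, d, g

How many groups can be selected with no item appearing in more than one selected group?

S4, S5 are pairwise disjoint (S4={c,g}; S5={a,b,d}).
Every remaining group overlaps one of these, and no 3 of the listed groups are pairwise disjoint, so 2 is the maximum.

2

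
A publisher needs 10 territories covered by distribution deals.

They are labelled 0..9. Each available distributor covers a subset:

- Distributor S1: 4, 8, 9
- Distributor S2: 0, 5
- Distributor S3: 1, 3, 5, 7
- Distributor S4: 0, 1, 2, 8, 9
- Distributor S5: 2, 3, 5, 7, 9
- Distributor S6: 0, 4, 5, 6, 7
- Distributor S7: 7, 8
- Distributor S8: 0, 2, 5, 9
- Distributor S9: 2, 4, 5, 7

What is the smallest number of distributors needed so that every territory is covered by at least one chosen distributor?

3

S3 and S4 and S6 together: S3 ∪ S4 ∪ S6 = {0, 1, 2, 3, 4, 5, 6, 7, 8, 9} — every territory is covered.
Only S6 contains 6, so S6 is forced; the remaining 5 territories need at least 2 more distributors (each remaining distributor adds at most 4) — so at least 3 distributors are needed, and 3 is optimal.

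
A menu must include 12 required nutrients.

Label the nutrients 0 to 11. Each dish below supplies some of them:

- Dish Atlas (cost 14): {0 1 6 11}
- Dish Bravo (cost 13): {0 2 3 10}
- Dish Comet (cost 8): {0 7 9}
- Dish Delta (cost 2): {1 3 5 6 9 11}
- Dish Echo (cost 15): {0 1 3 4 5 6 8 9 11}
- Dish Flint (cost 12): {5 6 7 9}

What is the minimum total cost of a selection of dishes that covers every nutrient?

36

Bravo, Comet, Echo together cover every nutrient (Bravo ∪ Comet ∪ Echo = {0, 1, 2, 3, 4, 5, 6, 7, 8, 9, 10, 11}); total cost 13 + 8 + 15 = 36.
The greedy pick Delta, Comet, Bravo, Echo costs 38; no covering selection beats 36.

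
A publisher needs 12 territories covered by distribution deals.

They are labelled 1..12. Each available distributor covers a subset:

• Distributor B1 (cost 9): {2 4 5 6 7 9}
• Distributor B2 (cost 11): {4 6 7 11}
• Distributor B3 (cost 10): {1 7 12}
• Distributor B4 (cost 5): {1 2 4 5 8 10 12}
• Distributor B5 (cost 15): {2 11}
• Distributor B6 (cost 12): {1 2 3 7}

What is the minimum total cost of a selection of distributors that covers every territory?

37

B1, B2, B4, B6 together cover every territory (B1 ∪ B2 ∪ B4 ∪ B6 = {1, 2, 3, 4, 5, 6, 7, 8, 9, 10, 11, 12}); total cost 9 + 11 + 5 + 12 = 37.
No covering selection has total cost below 37.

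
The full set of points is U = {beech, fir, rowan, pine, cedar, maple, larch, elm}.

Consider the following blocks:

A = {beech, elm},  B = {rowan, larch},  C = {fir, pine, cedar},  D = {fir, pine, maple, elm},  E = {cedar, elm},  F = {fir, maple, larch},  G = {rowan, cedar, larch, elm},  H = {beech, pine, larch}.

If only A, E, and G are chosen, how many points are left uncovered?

3

Union of A, E, G = {beech, rowan, cedar, larch, elm}.
Not covered: fir, pine, maple — 3 points.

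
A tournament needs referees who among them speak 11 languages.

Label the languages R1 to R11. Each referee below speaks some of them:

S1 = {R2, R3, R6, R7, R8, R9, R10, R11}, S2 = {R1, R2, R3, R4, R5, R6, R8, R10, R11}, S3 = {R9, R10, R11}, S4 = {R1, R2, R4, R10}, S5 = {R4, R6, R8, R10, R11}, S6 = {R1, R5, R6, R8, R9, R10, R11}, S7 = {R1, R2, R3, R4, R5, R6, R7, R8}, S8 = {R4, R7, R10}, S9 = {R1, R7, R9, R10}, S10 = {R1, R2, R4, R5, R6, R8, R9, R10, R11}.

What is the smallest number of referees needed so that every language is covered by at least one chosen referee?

Take {S1, S10}. Their union is {R1, R2, R3, R4, R5, R6, R7, R8, R9, R10, R11}, which is all 11 languages.
No single referee has all 11 languages (the largest, S2, has 9), so 2 is optimal.

2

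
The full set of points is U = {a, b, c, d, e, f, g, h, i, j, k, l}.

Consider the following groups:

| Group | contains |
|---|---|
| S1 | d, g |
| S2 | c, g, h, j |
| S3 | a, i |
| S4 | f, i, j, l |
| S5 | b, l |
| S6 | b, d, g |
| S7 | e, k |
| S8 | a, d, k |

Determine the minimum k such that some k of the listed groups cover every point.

S2 and S4 and S5 and S7 and S8 together: S2 ∪ S4 ∪ S5 ∪ S7 ∪ S8 = {a, b, c, d, e, f, g, h, i, j, k, l} — every point is covered.
No 4 of the 8 groups cover everything (all 70 combinations miss at least one point), so 5 is optimal.

5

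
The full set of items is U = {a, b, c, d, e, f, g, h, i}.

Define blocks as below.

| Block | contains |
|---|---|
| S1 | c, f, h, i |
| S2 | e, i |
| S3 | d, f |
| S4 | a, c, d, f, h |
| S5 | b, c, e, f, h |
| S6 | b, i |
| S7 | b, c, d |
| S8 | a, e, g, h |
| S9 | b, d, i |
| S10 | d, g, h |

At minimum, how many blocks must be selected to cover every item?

S1, S7, and S8 cover everything between them: the union {a, b, c, d, e, f, g, h, i} is all of U.
No 2 of the 10 blocks cover everything (all 45 combinations miss at least one item), so 3 is optimal.

3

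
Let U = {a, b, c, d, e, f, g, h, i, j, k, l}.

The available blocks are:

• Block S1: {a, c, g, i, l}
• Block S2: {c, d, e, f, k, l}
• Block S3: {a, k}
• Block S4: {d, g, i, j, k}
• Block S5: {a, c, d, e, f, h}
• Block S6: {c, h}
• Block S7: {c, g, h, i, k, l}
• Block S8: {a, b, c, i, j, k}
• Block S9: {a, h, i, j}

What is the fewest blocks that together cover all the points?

S2, S7, and S8 cover everything between them: the union {a, b, c, d, e, f, g, h, i, j, k, l} is all of U.
Only S8 contains b, so S8 is forced; the remaining 6 points need at least 2 more blocks (each remaining block adds at most 4) — so at least 3 blocks are needed, and 3 is optimal.

3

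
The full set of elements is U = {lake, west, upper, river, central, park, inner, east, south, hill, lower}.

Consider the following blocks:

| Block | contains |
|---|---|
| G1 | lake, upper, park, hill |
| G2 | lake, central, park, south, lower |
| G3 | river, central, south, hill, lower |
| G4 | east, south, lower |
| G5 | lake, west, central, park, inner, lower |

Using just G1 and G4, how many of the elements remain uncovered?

4

Union of G1, G4 = {lake, upper, park, east, south, hill, lower}.
Not covered: west, river, central, inner — 4 elements.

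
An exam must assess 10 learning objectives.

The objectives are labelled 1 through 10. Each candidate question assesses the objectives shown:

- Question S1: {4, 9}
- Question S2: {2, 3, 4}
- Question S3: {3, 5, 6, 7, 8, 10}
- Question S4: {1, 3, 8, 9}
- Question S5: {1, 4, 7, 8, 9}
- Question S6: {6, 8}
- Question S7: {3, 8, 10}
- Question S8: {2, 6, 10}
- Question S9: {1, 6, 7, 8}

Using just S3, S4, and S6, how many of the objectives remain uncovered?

Union of S3, S4, S6 = {1, 3, 5, 6, 7, 8, 9, 10}.
Not covered: 2, 4 — 2 objectives.

2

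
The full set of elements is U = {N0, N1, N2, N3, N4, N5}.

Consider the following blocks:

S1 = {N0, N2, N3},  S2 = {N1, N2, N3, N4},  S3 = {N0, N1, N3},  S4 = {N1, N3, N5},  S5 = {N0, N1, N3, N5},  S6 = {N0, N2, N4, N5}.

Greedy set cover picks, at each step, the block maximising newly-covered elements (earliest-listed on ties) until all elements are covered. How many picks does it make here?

Greedy: pick S2 (covers 4 new) → pick S5 (covers 2 new). Total picks: 2.

2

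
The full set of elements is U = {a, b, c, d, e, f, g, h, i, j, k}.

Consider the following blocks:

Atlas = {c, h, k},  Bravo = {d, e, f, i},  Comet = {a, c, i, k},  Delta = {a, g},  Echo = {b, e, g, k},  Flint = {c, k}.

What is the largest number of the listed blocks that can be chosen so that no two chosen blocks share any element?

3

Atlas, Bravo, Delta are pairwise disjoint (Atlas={c,h,k}; Bravo={d,e,f,i}; Delta={a,g}).
Every remaining block overlaps one of these, and no 4 of the listed blocks are pairwise disjoint, so 3 is the maximum.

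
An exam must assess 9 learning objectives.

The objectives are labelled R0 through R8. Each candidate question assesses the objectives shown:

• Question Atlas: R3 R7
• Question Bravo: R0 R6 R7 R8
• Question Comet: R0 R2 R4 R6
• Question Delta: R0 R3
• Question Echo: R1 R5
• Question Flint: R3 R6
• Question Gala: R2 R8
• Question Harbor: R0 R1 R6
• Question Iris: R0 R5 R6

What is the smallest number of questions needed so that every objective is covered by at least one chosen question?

4

Atlas and Bravo and Comet and Echo together: Atlas ∪ Bravo ∪ Comet ∪ Echo = {R0, R1, R2, R3, R4, R5, R6, R7, R8} — every objective is covered.
Only Comet contains R4, so Comet is forced; the remaining 5 objectives need at least 3 more questions (each remaining question adds at most 2) — so at least 4 questions are needed, and 4 is optimal.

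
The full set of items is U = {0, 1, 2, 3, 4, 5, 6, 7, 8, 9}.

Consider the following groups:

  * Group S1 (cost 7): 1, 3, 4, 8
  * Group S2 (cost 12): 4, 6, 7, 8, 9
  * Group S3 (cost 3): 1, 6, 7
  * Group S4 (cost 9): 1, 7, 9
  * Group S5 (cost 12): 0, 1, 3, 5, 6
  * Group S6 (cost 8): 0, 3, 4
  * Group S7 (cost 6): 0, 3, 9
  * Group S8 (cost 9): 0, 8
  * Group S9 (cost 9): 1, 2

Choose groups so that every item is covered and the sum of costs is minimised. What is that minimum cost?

33

S2, S5, S9 together cover every item (S2 ∪ S5 ∪ S9 = {0, 1, 2, 3, 4, 5, 6, 7, 8, 9}); total cost 12 + 12 + 9 = 33.
The greedy pick S3, S7, S1, S9, S5 costs 37; no covering selection beats 33.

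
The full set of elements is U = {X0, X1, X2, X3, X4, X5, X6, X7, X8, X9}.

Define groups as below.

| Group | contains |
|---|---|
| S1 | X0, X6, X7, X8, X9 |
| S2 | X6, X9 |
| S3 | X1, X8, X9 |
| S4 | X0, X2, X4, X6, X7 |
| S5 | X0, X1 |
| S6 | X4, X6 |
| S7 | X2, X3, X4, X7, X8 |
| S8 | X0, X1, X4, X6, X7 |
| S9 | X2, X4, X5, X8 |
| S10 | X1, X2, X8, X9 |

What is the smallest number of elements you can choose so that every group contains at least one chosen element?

3

The 3 elements {X0, X4, X9} hit every group.
The groups S2, S5, S7 are pairwise disjoint, so any hitting set needs a separate element for each — at least 3. Hence 3 is optimal.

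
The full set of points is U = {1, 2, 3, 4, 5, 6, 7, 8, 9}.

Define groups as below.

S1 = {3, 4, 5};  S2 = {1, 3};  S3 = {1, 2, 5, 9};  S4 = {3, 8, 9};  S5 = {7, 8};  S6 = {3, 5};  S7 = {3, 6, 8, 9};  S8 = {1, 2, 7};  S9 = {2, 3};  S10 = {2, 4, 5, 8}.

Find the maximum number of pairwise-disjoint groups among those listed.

2

S7, S8 are pairwise disjoint (S7={3,6,8,9}; S8={1,2,7}).
Every remaining group overlaps one of these, and no 3 of the listed groups are pairwise disjoint, so 2 is the maximum.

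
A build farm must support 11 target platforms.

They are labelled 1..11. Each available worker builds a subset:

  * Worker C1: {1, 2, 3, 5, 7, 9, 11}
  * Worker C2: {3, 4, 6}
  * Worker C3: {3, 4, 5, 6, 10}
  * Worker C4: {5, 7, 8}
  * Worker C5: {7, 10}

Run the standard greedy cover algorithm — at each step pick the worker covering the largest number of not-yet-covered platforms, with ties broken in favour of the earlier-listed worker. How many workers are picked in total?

3

Greedy: pick C1 (covers 7 new) → pick C3 (covers 3 new) → pick C4 (covers 1 new). Total picks: 3.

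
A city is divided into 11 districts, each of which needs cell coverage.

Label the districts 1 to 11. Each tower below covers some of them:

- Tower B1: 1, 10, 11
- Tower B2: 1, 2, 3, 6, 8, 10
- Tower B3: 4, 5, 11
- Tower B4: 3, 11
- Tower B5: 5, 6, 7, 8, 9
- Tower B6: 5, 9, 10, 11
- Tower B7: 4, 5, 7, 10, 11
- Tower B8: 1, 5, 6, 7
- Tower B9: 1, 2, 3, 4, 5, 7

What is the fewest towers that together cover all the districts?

3

Take {B2, B3, B5}. Their union is {1, 2, 3, 4, 5, 6, 7, 8, 9, 10, 11}, which is all 11 districts.
No 2 of the 9 towers cover everything (all 36 combinations miss at least one district), so 3 is optimal.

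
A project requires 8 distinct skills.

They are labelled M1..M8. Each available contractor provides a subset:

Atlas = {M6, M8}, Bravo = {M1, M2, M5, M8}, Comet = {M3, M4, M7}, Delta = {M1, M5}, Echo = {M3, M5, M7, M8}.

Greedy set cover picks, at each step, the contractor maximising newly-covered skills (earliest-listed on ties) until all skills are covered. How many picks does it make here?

3

Greedy: pick Bravo (covers 4 new) → pick Comet (covers 3 new) → pick Atlas (covers 1 new). Total picks: 3.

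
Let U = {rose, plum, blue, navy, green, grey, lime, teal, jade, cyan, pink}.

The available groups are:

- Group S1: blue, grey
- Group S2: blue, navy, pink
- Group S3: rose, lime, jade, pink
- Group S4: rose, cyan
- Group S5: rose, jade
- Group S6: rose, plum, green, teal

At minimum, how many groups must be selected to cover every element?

5

S1, S2, S3, S4, and S6 cover everything between them: the union {rose, plum, blue, navy, green, grey, lime, teal, jade, cyan, pink} is all of U.
No 4 of the 6 groups cover everything (all 15 combinations miss at least one element), so 5 is optimal.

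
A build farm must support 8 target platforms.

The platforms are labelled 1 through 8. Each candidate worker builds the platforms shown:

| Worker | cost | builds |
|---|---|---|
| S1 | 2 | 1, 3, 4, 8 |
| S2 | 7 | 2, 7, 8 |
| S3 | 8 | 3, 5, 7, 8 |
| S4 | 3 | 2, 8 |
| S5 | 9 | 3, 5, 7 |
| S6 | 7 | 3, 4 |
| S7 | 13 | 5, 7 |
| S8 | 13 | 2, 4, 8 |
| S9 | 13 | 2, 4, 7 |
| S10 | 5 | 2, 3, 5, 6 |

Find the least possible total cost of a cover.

S1, S2, S10 together cover every platform (S1 ∪ S2 ∪ S10 = {1, 2, 3, 4, 5, 6, 7, 8}); total cost 2 + 7 + 5 = 14.
No covering selection has total cost below 14.

14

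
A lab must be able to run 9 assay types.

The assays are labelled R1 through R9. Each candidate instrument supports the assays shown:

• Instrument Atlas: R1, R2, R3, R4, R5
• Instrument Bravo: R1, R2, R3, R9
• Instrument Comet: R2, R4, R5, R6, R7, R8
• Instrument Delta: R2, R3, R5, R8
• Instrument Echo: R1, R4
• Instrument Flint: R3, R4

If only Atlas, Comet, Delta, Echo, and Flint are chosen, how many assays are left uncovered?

Union of Atlas, Comet, Delta, Echo, Flint = {R1, R2, R3, R4, R5, R6, R7, R8}.
Not covered: R9 — 1 assay.

1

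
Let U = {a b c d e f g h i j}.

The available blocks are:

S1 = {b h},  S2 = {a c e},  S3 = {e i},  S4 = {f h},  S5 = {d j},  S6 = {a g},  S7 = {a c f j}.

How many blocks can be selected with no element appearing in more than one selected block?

S1, S3, S5, S6 are pairwise disjoint (S1={b,h}; S3={e,i}; S5={d,j}; S6={a,g}).
Every remaining block overlaps one of these, and no 5 of the listed blocks are pairwise disjoint, so 4 is the maximum.

4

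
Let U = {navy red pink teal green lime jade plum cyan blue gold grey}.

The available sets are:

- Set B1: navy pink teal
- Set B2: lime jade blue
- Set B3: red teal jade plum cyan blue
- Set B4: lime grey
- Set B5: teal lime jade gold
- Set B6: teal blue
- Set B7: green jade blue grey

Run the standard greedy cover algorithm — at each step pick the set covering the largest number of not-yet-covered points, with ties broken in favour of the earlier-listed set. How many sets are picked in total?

Greedy: pick B3 (covers 6 new) → pick B1 (covers 2 new) → pick B4 (covers 2 new) → pick B5 (covers 1 new) → pick B7 (covers 1 new). Total picks: 5.
(The true minimum cover uses only 4 sets, so greedy is not optimal here.)

5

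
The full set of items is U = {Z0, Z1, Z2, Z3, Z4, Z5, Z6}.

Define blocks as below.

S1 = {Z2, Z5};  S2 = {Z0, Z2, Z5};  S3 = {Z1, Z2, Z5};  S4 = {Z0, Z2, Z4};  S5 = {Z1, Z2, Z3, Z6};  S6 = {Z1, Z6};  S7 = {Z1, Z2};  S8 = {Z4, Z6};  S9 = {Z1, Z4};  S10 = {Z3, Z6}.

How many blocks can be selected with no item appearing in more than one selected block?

3

S1, S9, S10 are pairwise disjoint (S1={Z2,Z5}; S9={Z1,Z4}; S10={Z3,Z6}).
Every remaining block overlaps one of these, and no 4 of the listed blocks are pairwise disjoint, so 3 is the maximum.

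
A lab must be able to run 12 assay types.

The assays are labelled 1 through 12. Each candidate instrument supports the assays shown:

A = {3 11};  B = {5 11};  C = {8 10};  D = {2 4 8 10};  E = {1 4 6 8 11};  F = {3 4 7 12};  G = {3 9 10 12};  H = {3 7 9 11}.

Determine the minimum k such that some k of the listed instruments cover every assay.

B and D and E and G and H together: B ∪ D ∪ E ∪ G ∪ H = {1, 2, 3, 4, 5, 6, 7, 8, 9, 10, 11, 12} — every assay is covered.
No 4 of the 8 instruments cover everything (all 70 combinations miss at least one assay), so 5 is optimal.

5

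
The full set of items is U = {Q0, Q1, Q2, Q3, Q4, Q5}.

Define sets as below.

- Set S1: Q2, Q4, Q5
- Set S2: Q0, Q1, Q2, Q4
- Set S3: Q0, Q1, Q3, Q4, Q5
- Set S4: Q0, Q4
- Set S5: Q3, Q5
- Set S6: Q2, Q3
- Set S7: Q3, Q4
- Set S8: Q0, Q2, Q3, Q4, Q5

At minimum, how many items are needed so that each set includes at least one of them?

Take H = {Q3, Q4}. Each listed set contains at least one of these, so H is a hitting set of size 2.
The sets S2, S5 are pairwise disjoint, so any hitting set needs a separate item for each — at least 2. Hence 2 is optimal.

2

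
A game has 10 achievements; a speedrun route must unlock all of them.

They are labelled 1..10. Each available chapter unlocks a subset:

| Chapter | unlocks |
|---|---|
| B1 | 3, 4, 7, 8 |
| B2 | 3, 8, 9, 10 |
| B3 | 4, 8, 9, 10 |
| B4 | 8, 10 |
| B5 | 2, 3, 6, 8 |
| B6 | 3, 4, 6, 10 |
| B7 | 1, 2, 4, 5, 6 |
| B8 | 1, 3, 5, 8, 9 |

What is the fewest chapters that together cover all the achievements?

Take {B1, B3, B7}. Their union is {1, 2, 3, 4, 5, 6, 7, 8, 9, 10}, which is all 10 achievements.
Only B1 contains 7, so B1 is forced; the remaining 6 achievements need at least 2 more chapters (each remaining chapter adds at most 4) — so at least 3 chapters are needed, and 3 is optimal.

3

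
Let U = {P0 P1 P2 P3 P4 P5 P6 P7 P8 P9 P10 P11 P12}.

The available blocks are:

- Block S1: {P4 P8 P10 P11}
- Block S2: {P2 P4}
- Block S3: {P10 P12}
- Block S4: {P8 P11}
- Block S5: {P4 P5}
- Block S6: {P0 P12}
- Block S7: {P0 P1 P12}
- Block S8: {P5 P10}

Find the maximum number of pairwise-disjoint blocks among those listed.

4

S2, S4, S7, S8 are pairwise disjoint (S2={P2,P4}; S4={P8,P11}; S7={P0,P1,P12}; S8={P5,P10}).
Every remaining block overlaps one of these, and no 5 of the listed blocks are pairwise disjoint, so 4 is the maximum.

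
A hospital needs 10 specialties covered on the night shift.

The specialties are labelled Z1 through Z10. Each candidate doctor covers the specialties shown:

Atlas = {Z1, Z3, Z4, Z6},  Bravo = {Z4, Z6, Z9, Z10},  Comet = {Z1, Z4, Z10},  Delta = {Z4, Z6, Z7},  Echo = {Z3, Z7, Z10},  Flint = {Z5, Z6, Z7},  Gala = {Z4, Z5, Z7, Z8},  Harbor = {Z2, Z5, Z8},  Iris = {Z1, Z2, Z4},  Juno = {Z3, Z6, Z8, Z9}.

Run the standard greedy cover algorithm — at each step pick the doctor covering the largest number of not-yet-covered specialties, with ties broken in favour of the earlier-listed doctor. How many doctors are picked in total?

4

Greedy: pick Atlas (covers 4 new) → pick Gala (covers 3 new) → pick Bravo (covers 2 new) → pick Harbor (covers 1 new). Total picks: 4.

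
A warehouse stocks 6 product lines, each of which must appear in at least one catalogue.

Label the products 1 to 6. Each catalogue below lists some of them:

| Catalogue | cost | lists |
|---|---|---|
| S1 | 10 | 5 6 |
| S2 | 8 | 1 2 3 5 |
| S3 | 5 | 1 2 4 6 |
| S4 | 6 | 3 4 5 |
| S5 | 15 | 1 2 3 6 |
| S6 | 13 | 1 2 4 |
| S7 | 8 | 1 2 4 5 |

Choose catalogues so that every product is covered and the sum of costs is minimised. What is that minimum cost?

S3, S4 together cover every product (S3 ∪ S4 = {1, 2, 3, 4, 5, 6}); total cost 5 + 6 = 11.
No covering selection has total cost below 11.

11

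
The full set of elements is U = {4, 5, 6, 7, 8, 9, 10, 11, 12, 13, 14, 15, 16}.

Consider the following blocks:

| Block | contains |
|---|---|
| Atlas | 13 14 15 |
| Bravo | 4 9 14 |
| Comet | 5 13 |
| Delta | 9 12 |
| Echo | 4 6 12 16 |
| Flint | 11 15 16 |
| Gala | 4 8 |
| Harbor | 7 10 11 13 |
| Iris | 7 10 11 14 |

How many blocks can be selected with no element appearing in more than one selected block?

4

Comet, Delta, Gala, Iris are pairwise disjoint (Comet={5,13}; Delta={9,12}; Gala={4,8}; Iris={7,10,11,14}).
Every remaining block overlaps one of these, and no 5 of the listed blocks are pairwise disjoint, so 4 is the maximum.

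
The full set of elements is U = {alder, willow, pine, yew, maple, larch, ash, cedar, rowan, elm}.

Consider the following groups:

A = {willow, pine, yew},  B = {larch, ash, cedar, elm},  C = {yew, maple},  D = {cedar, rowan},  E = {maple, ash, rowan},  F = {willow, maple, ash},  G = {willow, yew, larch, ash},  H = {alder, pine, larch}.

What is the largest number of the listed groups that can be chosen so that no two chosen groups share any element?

3

D, F, H are pairwise disjoint (D={cedar,rowan}; F={willow,maple,ash}; H={alder,pine,larch}).
Every remaining group overlaps one of these, and no 4 of the listed groups are pairwise disjoint, so 3 is the maximum.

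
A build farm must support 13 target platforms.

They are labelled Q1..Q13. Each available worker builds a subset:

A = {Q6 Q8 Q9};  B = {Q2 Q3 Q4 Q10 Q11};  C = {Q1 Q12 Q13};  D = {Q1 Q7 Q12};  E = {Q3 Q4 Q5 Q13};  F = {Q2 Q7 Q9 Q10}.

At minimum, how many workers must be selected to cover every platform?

4

Take {A, B, D, E}. Their union is {Q1, Q2, Q3, Q4, Q5, Q6, Q7, Q8, Q9, Q10, Q11, Q12, Q13}, which is all 13 platforms.
Only E contains Q5, so E is forced; the remaining 9 platforms need at least 3 more workers (each remaining worker adds at most 4) — so at least 4 workers are needed, and 4 is optimal.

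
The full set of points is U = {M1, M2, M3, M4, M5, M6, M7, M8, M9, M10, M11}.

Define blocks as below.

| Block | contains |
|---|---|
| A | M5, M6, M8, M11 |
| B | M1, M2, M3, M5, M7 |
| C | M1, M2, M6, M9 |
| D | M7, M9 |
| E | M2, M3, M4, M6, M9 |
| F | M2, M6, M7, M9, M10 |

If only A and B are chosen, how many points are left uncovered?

3

Union of A, B = {M1, M2, M3, M5, M6, M7, M8, M11}.
Not covered: M4, M9, M10 — 3 points.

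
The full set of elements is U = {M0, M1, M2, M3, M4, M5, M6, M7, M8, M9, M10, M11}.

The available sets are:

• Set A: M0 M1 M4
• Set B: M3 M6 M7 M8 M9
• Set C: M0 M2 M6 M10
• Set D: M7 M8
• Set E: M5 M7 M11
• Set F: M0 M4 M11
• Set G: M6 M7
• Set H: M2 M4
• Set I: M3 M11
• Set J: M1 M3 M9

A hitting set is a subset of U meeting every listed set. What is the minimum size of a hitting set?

Take T = {M0, M3, M4, M7}. Each listed set contains at least one of these, so T is a hitting set of size 4.
No choice of 3 elements meets every set, so 4 is the minimum.

4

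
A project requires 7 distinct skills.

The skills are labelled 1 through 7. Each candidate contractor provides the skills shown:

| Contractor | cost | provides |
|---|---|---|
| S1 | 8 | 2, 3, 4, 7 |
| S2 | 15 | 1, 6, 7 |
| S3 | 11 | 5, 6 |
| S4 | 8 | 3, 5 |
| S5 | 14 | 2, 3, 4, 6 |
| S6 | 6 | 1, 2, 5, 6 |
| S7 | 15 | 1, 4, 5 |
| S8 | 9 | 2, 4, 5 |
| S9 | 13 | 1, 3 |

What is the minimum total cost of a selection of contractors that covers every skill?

14

S1, S6 together cover every skill (S1 ∪ S6 = {1, 2, 3, 4, 5, 6, 7}); total cost 8 + 6 = 14.
No covering selection has total cost below 14.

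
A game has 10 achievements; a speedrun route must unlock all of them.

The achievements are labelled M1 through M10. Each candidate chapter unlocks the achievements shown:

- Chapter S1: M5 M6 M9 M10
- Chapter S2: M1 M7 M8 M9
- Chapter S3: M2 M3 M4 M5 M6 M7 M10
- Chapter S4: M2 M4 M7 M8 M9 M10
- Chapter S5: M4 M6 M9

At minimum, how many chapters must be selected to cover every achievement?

S2 and S3 together: S2 ∪ S3 = {M1, M2, M3, M4, M5, M6, M7, M8, M9, M10} — every achievement is covered.
No single chapter has all 10 achievements (the largest, S3, has 7), so 2 is optimal.

2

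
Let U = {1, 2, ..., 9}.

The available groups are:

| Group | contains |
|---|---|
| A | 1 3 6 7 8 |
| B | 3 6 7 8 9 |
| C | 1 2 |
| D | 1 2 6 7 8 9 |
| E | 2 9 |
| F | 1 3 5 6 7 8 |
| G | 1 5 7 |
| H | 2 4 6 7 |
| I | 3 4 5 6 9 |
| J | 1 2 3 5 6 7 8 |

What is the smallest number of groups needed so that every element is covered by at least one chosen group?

Take {D, I}. Their union is {1, 2, 3, 4, 5, 6, 7, 8, 9}, which is all 9 elements.
No single group has all 9 elements (the largest, J, has 7), so 2 is optimal.

2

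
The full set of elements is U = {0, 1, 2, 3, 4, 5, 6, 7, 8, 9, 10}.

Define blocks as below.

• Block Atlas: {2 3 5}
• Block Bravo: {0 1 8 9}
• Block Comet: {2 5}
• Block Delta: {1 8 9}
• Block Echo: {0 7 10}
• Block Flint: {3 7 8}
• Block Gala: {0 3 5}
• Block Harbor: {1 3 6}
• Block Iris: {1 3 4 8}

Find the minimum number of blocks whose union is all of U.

5

Take {Comet, Delta, Echo, Harbor, Iris}. Their union is {0, 1, 2, 3, 4, 5, 6, 7, 8, 9, 10}, which is all 11 elements.
No 4 of the 9 blocks cover everything (all 126 combinations miss at least one element), so 5 is optimal.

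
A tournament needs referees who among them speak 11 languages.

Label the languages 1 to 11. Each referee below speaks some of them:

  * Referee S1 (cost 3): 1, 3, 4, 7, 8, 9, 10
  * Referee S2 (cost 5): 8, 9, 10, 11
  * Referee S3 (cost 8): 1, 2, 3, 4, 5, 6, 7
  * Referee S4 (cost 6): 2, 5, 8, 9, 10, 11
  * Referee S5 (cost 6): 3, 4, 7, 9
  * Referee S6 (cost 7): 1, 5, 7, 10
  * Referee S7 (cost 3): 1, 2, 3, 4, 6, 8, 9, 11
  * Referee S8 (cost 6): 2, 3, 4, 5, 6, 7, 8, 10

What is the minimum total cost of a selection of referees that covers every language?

9

S7, S8 together cover every language (S7 ∪ S8 = {1, 2, 3, 4, 5, 6, 7, 8, 9, 10, 11}); total cost 3 + 6 = 9.
The greedy pick S7, S1, S4 costs 12; no covering selection beats 9.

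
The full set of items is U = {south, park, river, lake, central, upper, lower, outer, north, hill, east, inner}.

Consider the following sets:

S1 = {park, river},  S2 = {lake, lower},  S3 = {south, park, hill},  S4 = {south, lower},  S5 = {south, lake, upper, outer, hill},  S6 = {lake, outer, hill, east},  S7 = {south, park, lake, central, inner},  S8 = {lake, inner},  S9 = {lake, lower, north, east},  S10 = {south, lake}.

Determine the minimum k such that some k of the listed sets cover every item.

4

Take {S1, S5, S7, S9}. Their union is {south, park, river, lake, central, upper, lower, outer, north, hill, east, inner}, which is all 12 items.
Only S7 contains central, so S7 is forced; the remaining 7 items need at least 3 more sets (each remaining set adds at most 3) — so at least 4 sets are needed, and 4 is optimal.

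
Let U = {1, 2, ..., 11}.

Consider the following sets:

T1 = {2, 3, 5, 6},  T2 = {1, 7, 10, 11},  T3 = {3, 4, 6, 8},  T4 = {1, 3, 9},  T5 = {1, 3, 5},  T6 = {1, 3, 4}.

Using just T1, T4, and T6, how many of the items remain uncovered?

Union of T1, T4, T6 = {1, 2, 3, 4, 5, 6, 9}.
Not covered: 7, 8, 10, 11 — 4 items.

4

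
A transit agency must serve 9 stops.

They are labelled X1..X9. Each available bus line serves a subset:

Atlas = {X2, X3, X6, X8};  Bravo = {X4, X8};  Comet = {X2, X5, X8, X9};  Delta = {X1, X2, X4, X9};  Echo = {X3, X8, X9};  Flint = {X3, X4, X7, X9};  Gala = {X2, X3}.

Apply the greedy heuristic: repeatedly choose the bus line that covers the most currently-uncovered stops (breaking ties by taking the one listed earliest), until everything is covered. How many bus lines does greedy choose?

Greedy: pick Atlas (covers 4 new) → pick Delta (covers 3 new) → pick Comet (covers 1 new) → pick Flint (covers 1 new). Total picks: 4.

4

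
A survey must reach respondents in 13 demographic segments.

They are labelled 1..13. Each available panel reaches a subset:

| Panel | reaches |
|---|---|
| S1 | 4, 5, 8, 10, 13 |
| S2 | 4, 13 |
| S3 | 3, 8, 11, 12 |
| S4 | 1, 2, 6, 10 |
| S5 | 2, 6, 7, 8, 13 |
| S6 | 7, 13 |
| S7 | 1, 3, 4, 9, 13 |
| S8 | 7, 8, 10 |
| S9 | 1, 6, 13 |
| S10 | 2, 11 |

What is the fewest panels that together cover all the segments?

S1 and S3 and S5 and S7 together: S1 ∪ S3 ∪ S5 ∪ S7 = {1, 2, 3, 4, 5, 6, 7, 8, 9, 10, 11, 12, 13} — every segment is covered.
Only S1 contains 5, so S1 is forced; the remaining 8 segments need at least 3 more panels (each remaining panel adds at most 3) — so at least 4 panels are needed, and 4 is optimal.

4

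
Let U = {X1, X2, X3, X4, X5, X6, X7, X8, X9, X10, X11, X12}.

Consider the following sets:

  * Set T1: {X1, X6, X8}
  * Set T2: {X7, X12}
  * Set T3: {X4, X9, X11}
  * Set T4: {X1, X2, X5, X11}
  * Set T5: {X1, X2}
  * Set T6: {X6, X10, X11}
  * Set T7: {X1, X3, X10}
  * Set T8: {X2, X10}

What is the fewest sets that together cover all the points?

5

T1 and T2 and T3 and T4 and T7 together: T1 ∪ T2 ∪ T3 ∪ T4 ∪ T7 = {X1, X2, X3, X4, X5, X6, X7, X8, X9, X10, X11, X12} — every point is covered.
Only T4 contains X5, so T4 is forced; the remaining 8 points need at least 4 more sets (each remaining set adds at most 2) — so at least 5 sets are needed, and 5 is optimal.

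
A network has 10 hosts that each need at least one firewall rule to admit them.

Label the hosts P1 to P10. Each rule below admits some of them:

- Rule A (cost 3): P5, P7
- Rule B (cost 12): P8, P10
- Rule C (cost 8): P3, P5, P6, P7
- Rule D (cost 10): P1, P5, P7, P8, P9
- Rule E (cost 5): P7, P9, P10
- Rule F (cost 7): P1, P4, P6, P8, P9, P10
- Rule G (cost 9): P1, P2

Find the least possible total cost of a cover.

C, F, G together cover every host (C ∪ F ∪ G = {P1, P2, P3, P4, P5, P6, P7, P8, P9, P10}); total cost 8 + 7 + 9 = 24.
The greedy pick F, A, C, G costs 27; no covering selection beats 24.

24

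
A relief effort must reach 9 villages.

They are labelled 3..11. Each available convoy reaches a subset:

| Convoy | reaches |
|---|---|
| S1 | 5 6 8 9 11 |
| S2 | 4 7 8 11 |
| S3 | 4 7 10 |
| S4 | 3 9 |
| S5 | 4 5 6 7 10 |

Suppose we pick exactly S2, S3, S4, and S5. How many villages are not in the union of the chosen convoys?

Union of S2, S3, S4, S5 = {3, 4, 5, 6, 7, 8, 9, 10, 11} — that's every village, so 0 are uncovered.

0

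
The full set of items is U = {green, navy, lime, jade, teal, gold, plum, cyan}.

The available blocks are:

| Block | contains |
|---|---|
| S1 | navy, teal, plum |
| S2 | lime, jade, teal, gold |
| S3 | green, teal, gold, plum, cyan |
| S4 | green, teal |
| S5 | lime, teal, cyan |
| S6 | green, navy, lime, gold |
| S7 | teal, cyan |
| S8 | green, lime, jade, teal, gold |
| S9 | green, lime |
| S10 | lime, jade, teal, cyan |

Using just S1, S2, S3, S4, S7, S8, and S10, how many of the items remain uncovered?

0

Union of S1, S2, S3, S4, S7, S8, S10 = {green, navy, lime, jade, teal, gold, plum, cyan} — that's every item, so 0 are uncovered.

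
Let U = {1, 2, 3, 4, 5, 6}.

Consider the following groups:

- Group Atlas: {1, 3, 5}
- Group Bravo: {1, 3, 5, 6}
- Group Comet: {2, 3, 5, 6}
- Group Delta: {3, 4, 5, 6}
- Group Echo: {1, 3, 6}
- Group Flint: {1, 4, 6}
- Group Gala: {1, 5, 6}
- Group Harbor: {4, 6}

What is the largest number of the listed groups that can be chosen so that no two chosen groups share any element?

Atlas, Harbor are pairwise disjoint (Atlas={1,3,5}; Harbor={4,6}).
Every remaining group overlaps one of these, and no 3 of the listed groups are pairwise disjoint, so 2 is the maximum.

2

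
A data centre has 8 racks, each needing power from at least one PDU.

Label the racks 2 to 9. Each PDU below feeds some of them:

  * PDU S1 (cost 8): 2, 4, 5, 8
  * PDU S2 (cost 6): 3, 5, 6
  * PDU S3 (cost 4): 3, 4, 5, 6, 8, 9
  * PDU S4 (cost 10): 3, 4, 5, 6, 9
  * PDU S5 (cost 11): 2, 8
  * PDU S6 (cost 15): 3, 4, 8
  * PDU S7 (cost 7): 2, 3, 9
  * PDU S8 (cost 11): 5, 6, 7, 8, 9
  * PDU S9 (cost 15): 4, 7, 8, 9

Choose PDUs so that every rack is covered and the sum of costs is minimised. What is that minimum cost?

S3, S7, S8 together cover every rack (S3 ∪ S7 ∪ S8 = {2, 3, 4, 5, 6, 7, 8, 9}); total cost 4 + 7 + 11 = 22.
No covering selection has total cost below 22.

22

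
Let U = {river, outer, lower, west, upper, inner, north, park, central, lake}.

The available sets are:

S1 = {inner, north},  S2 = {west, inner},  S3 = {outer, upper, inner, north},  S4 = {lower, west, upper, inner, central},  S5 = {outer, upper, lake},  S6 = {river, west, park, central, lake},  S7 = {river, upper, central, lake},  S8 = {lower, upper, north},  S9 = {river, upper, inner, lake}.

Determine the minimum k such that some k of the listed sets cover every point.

S3, S6, and S8 cover everything between them: the union {river, outer, lower, west, upper, inner, north, park, central, lake} is all of U.
Only S6 contains park, so S6 is forced; the remaining 5 points need at least 2 more sets (each remaining set adds at most 4) — so at least 3 sets are needed, and 3 is optimal.

3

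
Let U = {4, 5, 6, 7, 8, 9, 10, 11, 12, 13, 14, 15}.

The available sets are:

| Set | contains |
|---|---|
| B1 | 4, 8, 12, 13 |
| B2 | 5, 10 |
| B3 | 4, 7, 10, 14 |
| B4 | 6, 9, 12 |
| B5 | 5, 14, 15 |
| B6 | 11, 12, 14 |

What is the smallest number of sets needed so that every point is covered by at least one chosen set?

Take {B1, B3, B4, B5, B6}. Their union is {4, 5, 6, 7, 8, 9, 10, 11, 12, 13, 14, 15}, which is all 12 points.
No 4 of the 6 sets cover everything (all 15 combinations miss at least one point), so 5 is optimal.

5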